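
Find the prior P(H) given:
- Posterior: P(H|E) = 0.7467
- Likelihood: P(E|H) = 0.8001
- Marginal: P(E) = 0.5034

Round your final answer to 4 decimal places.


From Bayes' theorem: P(H|E) = P(E|H) × P(H) / P(E)

Rearranging for P(H):
P(H) = P(H|E) × P(E) / P(E|H)
     = 0.7467 × 0.5034 / 0.8001
     = 0.37588878 / 0.8001
     = 0.4698


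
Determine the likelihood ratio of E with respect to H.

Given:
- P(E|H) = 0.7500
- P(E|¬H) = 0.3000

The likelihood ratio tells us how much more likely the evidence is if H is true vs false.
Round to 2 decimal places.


Likelihood Ratio (LR) = P(E|H) / P(E|¬H)

LR = 0.7500 / 0.3000
   = 2.50

The evidence is 2.50 times more likely if H is true than if H is false.
Because LR exceeds 1, E is evidence for H.


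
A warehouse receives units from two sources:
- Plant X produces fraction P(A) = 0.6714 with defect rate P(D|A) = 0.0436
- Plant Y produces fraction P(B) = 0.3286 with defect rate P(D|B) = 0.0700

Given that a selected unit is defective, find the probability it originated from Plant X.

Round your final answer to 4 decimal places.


Let A = from Plant X, D = defective

Given:
- P(A) = 0.6714, P(B) = 0.3286
- P(D|A) = 0.0436, P(D|B) = 0.0700

Step 1: Find P(D)
P(D) = P(D|A)P(A) + P(D|B)P(B)
     = 0.0436 × 0.6714 + 0.0700 × 0.3286
     = 0.02927304 + 0.02300200
     = 0.05227504

Step 2: Apply Bayes' theorem
P(A|D) = P(D|A)P(A) / P(D)
       = 0.02927304 / 0.05227504
       = 0.5600


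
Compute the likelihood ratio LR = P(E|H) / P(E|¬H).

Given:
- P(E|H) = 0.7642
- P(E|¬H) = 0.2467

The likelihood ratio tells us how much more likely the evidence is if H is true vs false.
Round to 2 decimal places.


Likelihood Ratio (LR) = P(E|H) / P(E|¬H)

LR = 0.7642 / 0.2467
   = 3.10

The evidence is 3.10 times more likely if H is true than if H is false.
Since LR > 1, the evidence supports H over ¬H.


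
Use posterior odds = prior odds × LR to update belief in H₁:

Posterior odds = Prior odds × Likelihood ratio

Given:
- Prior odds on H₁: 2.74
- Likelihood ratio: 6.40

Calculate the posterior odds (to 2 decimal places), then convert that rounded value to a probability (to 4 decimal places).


Step 1: Calculate posterior odds
Posterior odds = Prior odds × LR
               = 2.74 × 6.40
               = 17.54

Step 2: Convert to probability
P(H₁|E) = Posterior odds / (1 + Posterior odds)
       = 17.54 / (1 + 17.54)
       = 17.54 / 18.54
       = 0.9461

The evidence increased P(H₁) from 0.7326 to 0.9461.


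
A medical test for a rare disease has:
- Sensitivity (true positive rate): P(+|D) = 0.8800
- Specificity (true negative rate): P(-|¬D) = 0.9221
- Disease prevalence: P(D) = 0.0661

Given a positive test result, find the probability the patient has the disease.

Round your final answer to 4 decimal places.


Let D = has disease, + = positive test

Given:
- P(D) = 0.0661 (prevalence)
- P(+|D) = 0.8800 (sensitivity)
- P(-|¬D) = 0.9221 (specificity)
- P(+|¬D) = 0.0779 (false positive rate = 1 - specificity)

Step 1: Find P(+)
P(+) = P(+|D)P(D) + P(+|¬D)P(¬D)
     = 0.8800 × 0.0661 + 0.0779 × 0.9339
     = 0.05816800 + 0.07275081
     = 0.13091881

Step 2: Apply Bayes' theorem for P(D|+)
P(D|+) = P(+|D)P(D) / P(+)
       = 0.05816800 / 0.13091881
       = 0.4443


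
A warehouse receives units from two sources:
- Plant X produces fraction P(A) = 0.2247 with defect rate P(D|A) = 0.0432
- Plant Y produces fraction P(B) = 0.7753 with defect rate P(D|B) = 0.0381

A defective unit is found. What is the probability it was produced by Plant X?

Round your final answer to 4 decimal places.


Let A = from Plant X, D = defective

Given:
- P(A) = 0.2247, P(B) = 0.7753
- P(D|A) = 0.0432, P(D|B) = 0.0381

Step 1: Find P(D)
P(D) = P(D|A)P(A) + P(D|B)P(B)
     = 0.0432 × 0.2247 + 0.0381 × 0.7753
     = 0.00970704 + 0.02953893
     = 0.03924597

Step 2: Apply Bayes' theorem
P(A|D) = P(D|A)P(A) / P(D)
       = 0.00970704 / 0.03924597
       = 0.2473


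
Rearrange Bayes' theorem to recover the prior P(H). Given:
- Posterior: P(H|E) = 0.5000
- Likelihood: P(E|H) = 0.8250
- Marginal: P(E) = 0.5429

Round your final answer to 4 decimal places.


From Bayes' theorem: P(H|E) = P(E|H) × P(H) / P(E)

Rearranging for P(H):
P(H) = P(H|E) × P(E) / P(E|H)
     = 0.5000 × 0.5429 / 0.8250
     = 0.27145000 / 0.8250
     = 0.3290


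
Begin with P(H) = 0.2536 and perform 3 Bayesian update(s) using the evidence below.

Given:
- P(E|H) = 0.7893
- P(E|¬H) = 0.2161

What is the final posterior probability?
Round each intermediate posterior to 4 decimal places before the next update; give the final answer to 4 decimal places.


Sequential Bayesian updating:

Initial prior: P(H) = 0.2536

Update 1:
  P(E) = 0.7893 × 0.2536 + 0.2161 × 0.7464 = 0.20016648 + 0.16129704 = 0.36146352
  P(H|E) = 0.20016648 / 0.36146352 = 0.5538

Update 2:
  P(E) = 0.7893 × 0.5538 + 0.2161 × 0.4462 = 0.43711434 + 0.09642382 = 0.53353816
  P(H|E) = 0.43711434 / 0.53353816 = 0.8193

Update 3:
  P(E) = 0.7893 × 0.8193 + 0.2161 × 0.1807 = 0.64667349 + 0.03904927 = 0.68572276
  P(H|E) = 0.64667349 / 0.68572276 = 0.9431

Final posterior: 0.9431


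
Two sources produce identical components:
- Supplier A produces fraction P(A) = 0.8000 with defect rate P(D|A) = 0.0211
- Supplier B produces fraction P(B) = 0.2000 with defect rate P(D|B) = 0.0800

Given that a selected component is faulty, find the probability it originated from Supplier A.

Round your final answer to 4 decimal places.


Let A = from Supplier A, D = faulty

Given:
- P(A) = 0.8000, P(B) = 0.2000
- P(D|A) = 0.0211, P(D|B) = 0.0800

Step 1: Find P(D)
P(D) = P(D|A)P(A) + P(D|B)P(B)
     = 0.0211 × 0.8000 + 0.0800 × 0.2000
     = 0.01688000 + 0.01600000
     = 0.03288000

Step 2: Apply Bayes' theorem
P(A|D) = P(D|A)P(A) / P(D)
       = 0.01688000 / 0.03288000
       = 0.5134


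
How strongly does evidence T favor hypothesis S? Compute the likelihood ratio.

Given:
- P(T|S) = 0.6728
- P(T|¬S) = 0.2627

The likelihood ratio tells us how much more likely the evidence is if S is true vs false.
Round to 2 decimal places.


Likelihood Ratio (LR) = P(T|S) / P(T|¬S)

LR = 0.6728 / 0.2627
   = 2.56

The evidence is 2.56 times more likely if S is true than if S is false.
LR > 1, so observing T raises the odds in favor of S.


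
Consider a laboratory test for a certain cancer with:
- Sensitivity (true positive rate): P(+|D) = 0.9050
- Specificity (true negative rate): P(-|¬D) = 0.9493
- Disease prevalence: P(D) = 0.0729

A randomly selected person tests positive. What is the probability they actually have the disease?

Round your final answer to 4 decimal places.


Let D = has disease, + = positive test

Given:
- P(D) = 0.0729 (prevalence)
- P(+|D) = 0.9050 (sensitivity)
- P(-|¬D) = 0.9493 (specificity)
- P(+|¬D) = 0.0507 (false positive rate = 1 - specificity)

Step 1: Find P(+)
P(+) = P(+|D)P(D) + P(+|¬D)P(¬D)
     = 0.9050 × 0.0729 + 0.0507 × 0.9271
     = 0.06597450 + 0.04700397
     = 0.11297847

Step 2: Apply Bayes' theorem for P(D|+)
P(D|+) = P(+|D)P(D) / P(+)
       = 0.06597450 / 0.11297847
       = 0.5840


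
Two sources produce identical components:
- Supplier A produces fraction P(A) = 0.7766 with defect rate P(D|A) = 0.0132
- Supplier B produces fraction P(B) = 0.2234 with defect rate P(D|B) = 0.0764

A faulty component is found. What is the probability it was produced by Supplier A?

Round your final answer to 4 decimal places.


Let A = from Supplier A, D = faulty

Given:
- P(A) = 0.7766, P(B) = 0.2234
- P(D|A) = 0.0132, P(D|B) = 0.0764

Step 1: Find P(D)
P(D) = P(D|A)P(A) + P(D|B)P(B)
     = 0.0132 × 0.7766 + 0.0764 × 0.2234
     = 0.01025112 + 0.01706776
     = 0.02731888

Step 2: Apply Bayes' theorem
P(A|D) = P(D|A)P(A) / P(D)
       = 0.01025112 / 0.02731888
       = 0.3752


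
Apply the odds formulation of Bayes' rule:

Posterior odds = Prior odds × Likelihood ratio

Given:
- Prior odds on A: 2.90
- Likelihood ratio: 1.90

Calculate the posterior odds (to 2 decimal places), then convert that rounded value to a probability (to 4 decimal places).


Step 1: Calculate posterior odds
Posterior odds = Prior odds × LR
               = 2.90 × 1.90
               = 5.51

Step 2: Convert to probability
P(A|E) = Posterior odds / (1 + Posterior odds)
       = 5.51 / (1 + 5.51)
       = 5.51 / 6.51
       = 0.8464

The evidence increased P(A) from 0.7436 to 0.8464.


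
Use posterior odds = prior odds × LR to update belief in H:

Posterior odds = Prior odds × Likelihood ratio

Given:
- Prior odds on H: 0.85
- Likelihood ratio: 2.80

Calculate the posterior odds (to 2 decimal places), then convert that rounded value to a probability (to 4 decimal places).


Step 1: Calculate posterior odds
Posterior odds = Prior odds × LR
               = 0.85 × 2.80
               = 2.38

Step 2: Convert to probability
P(H|E) = Posterior odds / (1 + Posterior odds)
       = 2.38 / (1 + 2.38)
       = 2.38 / 3.38
       = 0.7041

The evidence increased P(H) from 0.4595 to 0.7041.


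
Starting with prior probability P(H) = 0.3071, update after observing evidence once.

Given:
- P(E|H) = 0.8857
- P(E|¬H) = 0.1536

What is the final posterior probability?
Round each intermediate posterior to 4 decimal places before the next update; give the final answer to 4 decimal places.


Sequential Bayesian updating:

Initial prior: P(H) = 0.3071

Update 1:
  P(E) = 0.8857 × 0.3071 + 0.1536 × 0.6929 = 0.27199847 + 0.10642944 = 0.37842791
  P(H|E) = 0.27199847 / 0.37842791 = 0.7188

Final posterior: 0.7188


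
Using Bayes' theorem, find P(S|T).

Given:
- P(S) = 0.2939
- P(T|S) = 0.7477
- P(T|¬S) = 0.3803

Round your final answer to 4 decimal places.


Bayes' theorem: P(S|T) = P(T|S) × P(S) / P(T)

Step 1: Calculate P(T) using law of total probability
P(T) = P(T|S)P(S) + P(T|¬S)P(¬S)
     = 0.7477 × 0.2939 + 0.3803 × 0.7061
     = 0.21974903 + 0.26852983
     = 0.48827886

Step 2: Apply Bayes' theorem
P(S|T) = P(T|S) × P(S) / P(T)
       = 0.21974903 / 0.48827886
       = 0.4500


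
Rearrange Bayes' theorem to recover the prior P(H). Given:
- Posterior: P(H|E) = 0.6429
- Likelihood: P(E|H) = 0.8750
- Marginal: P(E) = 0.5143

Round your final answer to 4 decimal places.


From Bayes' theorem: P(H|E) = P(E|H) × P(H) / P(E)

Rearranging for P(H):
P(H) = P(H|E) × P(E) / P(E|H)
     = 0.6429 × 0.5143 / 0.8750
     = 0.33064347 / 0.8750
     = 0.3779


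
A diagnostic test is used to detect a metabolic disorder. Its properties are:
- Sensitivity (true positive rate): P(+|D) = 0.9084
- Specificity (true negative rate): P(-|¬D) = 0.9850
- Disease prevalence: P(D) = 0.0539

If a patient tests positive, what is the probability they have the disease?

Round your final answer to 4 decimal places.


Let D = has disease, + = positive test

Given:
- P(D) = 0.0539 (prevalence)
- P(+|D) = 0.9084 (sensitivity)
- P(-|¬D) = 0.9850 (specificity)
- P(+|¬D) = 0.0150 (false positive rate = 1 - specificity)

Step 1: Find P(+)
P(+) = P(+|D)P(D) + P(+|¬D)P(¬D)
     = 0.9084 × 0.0539 + 0.0150 × 0.9461
     = 0.04896276 + 0.01419150
     = 0.06315426

Step 2: Apply Bayes' theorem for P(D|+)
P(D|+) = P(+|D)P(D) / P(+)
       = 0.04896276 / 0.06315426
       = 0.7753


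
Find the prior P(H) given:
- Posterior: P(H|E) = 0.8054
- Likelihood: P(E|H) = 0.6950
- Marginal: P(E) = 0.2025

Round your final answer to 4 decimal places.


From Bayes' theorem: P(H|E) = P(E|H) × P(H) / P(E)

Rearranging for P(H):
P(H) = P(H|E) × P(E) / P(E|H)
     = 0.8054 × 0.2025 / 0.6950
     = 0.16309350 / 0.6950
     = 0.2347


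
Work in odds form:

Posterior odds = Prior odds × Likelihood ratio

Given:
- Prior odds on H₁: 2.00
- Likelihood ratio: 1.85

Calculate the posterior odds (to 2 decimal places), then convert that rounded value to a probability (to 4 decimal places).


Step 1: Calculate posterior odds
Posterior odds = Prior odds × LR
               = 2.00 × 1.85
               = 3.70

Step 2: Convert to probability
P(H₁|E) = Posterior odds / (1 + Posterior odds)
       = 3.70 / (1 + 3.70)
       = 3.70 / 4.70
       = 0.7872

The evidence increased P(H₁) from 0.6667 to 0.7872.


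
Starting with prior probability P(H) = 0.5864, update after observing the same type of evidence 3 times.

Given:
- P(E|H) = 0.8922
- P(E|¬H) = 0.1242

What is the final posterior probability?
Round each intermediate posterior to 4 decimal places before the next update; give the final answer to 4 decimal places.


Sequential Bayesian updating:

Initial prior: P(H) = 0.5864

Update 1:
  P(E) = 0.8922 × 0.5864 + 0.1242 × 0.4136 = 0.52318608 + 0.05136912 = 0.57455520
  P(H|E) = 0.52318608 / 0.57455520 = 0.9106

Update 2:
  P(E) = 0.8922 × 0.9106 + 0.1242 × 0.0894 = 0.81243732 + 0.01110348 = 0.82354080
  P(H|E) = 0.81243732 / 0.82354080 = 0.9865

Update 3:
  P(E) = 0.8922 × 0.9865 + 0.1242 × 0.0135 = 0.88015530 + 0.00167670 = 0.88183200
  P(H|E) = 0.88015530 / 0.88183200 = 0.9981

Final posterior: 0.9981


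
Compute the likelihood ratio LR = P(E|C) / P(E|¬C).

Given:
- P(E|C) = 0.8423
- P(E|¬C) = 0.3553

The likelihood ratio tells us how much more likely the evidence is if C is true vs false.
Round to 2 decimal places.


Likelihood Ratio (LR) = P(E|C) / P(E|¬C)

LR = 0.8423 / 0.3553
   = 2.37

The evidence is 2.37 times more likely if C is true than if C is false.
LR > 1, so observing E raises the odds in favor of C.


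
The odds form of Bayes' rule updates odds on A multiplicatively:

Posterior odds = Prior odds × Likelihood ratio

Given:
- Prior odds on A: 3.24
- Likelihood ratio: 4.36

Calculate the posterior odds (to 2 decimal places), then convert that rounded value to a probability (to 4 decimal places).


Step 1: Calculate posterior odds
Posterior odds = Prior odds × LR
               = 3.24 × 4.36
               = 14.13

Step 2: Convert to probability
P(A|E) = Posterior odds / (1 + Posterior odds)
       = 14.13 / (1 + 14.13)
       = 14.13 / 15.13
       = 0.9339

The evidence increased P(A) from 0.7642 to 0.9339.


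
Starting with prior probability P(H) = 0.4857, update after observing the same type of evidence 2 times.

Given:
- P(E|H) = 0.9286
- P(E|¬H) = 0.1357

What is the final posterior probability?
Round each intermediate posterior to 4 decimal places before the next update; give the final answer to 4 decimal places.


Sequential Bayesian updating:

Initial prior: P(H) = 0.4857

Update 1:
  P(E) = 0.9286 × 0.4857 + 0.1357 × 0.5143 = 0.45102102 + 0.06979051 = 0.52081153
  P(H|E) = 0.45102102 / 0.52081153 = 0.8660

Update 2:
  P(E) = 0.9286 × 0.8660 + 0.1357 × 0.1340 = 0.80416760 + 0.01818380 = 0.82235140
  P(H|E) = 0.80416760 / 0.82235140 = 0.9779

Final posterior: 0.9779


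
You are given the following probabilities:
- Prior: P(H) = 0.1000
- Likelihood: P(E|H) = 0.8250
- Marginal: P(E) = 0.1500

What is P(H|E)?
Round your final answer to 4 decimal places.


Using Bayes' theorem:

P(H|E) = P(E|H) × P(H) / P(E)
       = 0.8250 × 0.1000 / 0.1500
       = 0.08250000 / 0.1500
       = 0.5500

The evidence strengthens our belief in H.
Prior: 0.1000 → Posterior: 0.5500


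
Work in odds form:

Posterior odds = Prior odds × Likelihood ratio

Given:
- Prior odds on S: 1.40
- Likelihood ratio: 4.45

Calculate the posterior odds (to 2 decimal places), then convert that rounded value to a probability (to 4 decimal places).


Step 1: Calculate posterior odds
Posterior odds = Prior odds × LR
               = 1.40 × 4.45
               = 6.23

Step 2: Convert to probability
P(S|E) = Posterior odds / (1 + Posterior odds)
       = 6.23 / (1 + 6.23)
       = 6.23 / 7.23
       = 0.8617

The evidence increased P(S) from 0.5833 to 0.8617.


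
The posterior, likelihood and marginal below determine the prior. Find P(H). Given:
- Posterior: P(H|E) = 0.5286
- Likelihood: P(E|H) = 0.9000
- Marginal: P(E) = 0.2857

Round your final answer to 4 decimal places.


From Bayes' theorem: P(H|E) = P(E|H) × P(H) / P(E)

Rearranging for P(H):
P(H) = P(H|E) × P(E) / P(E|H)
     = 0.5286 × 0.2857 / 0.9000
     = 0.15102102 / 0.9000
     = 0.1678


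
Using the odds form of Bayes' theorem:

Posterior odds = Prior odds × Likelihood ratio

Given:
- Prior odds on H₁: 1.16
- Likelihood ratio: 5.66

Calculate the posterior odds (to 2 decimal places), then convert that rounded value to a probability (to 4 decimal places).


Step 1: Calculate posterior odds
Posterior odds = Prior odds × LR
               = 1.16 × 5.66
               = 6.57

Step 2: Convert to probability
P(H₁|E) = Posterior odds / (1 + Posterior odds)
       = 6.57 / (1 + 6.57)
       = 6.57 / 7.57
       = 0.8679

The evidence increased P(H₁) from 0.5370 to 0.8679.


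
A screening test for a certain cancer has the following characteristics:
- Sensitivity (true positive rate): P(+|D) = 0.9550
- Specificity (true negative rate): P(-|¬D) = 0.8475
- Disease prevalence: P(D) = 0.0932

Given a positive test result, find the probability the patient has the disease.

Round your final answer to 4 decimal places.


Let D = has disease, + = positive test

Given:
- P(D) = 0.0932 (prevalence)
- P(+|D) = 0.9550 (sensitivity)
- P(-|¬D) = 0.8475 (specificity)
- P(+|¬D) = 0.1525 (false positive rate = 1 - specificity)

Step 1: Find P(+)
P(+) = P(+|D)P(D) + P(+|¬D)P(¬D)
     = 0.9550 × 0.0932 + 0.1525 × 0.9068
     = 0.08900600 + 0.13828700
     = 0.22729300

Step 2: Apply Bayes' theorem for P(D|+)
P(D|+) = P(+|D)P(D) / P(+)
       = 0.08900600 / 0.22729300
       = 0.3916


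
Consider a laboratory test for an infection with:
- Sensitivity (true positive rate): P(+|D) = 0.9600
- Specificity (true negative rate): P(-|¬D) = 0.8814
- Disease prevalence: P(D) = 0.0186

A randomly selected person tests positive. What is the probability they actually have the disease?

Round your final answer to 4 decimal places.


Let D = has disease, + = positive test

Given:
- P(D) = 0.0186 (prevalence)
- P(+|D) = 0.9600 (sensitivity)
- P(-|¬D) = 0.8814 (specificity)
- P(+|¬D) = 0.1186 (false positive rate = 1 - specificity)

Step 1: Find P(+)
P(+) = P(+|D)P(D) + P(+|¬D)P(¬D)
     = 0.9600 × 0.0186 + 0.1186 × 0.9814
     = 0.01785600 + 0.11639404
     = 0.13425004

Step 2: Apply Bayes' theorem for P(D|+)
P(D|+) = P(+|D)P(D) / P(+)
       = 0.01785600 / 0.13425004
       = 0.1330


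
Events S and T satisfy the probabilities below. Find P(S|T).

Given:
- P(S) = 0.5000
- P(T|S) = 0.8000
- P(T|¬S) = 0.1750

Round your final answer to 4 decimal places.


Bayes' theorem: P(S|T) = P(T|S) × P(S) / P(T)

Step 1: Calculate P(T) using law of total probability
P(T) = P(T|S)P(S) + P(T|¬S)P(¬S)
     = 0.8000 × 0.5000 + 0.1750 × 0.5000
     = 0.40000000 + 0.08750000
     = 0.48750000

Step 2: Apply Bayes' theorem
P(S|T) = P(T|S) × P(S) / P(T)
       = 0.40000000 / 0.48750000
       = 0.8205


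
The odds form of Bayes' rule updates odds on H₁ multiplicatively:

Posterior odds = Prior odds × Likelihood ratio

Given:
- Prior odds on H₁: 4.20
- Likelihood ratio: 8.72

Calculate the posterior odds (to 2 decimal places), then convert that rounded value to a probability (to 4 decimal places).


Step 1: Calculate posterior odds
Posterior odds = Prior odds × LR
               = 4.20 × 8.72
               = 36.62

Step 2: Convert to probability
P(H₁|E) = Posterior odds / (1 + Posterior odds)
       = 36.62 / (1 + 36.62)
       = 36.62 / 37.62
       = 0.9734

The evidence increased P(H₁) from 0.8077 to 0.9734.


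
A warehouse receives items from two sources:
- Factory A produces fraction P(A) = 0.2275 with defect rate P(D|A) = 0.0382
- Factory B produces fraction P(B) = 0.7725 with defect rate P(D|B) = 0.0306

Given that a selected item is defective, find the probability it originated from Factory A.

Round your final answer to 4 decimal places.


Let A = from Factory A, D = defective

Given:
- P(A) = 0.2275, P(B) = 0.7725
- P(D|A) = 0.0382, P(D|B) = 0.0306

Step 1: Find P(D)
P(D) = P(D|A)P(A) + P(D|B)P(B)
     = 0.0382 × 0.2275 + 0.0306 × 0.7725
     = 0.00869050 + 0.02363850
     = 0.03232900

Step 2: Apply Bayes' theorem
P(A|D) = P(D|A)P(A) / P(D)
       = 0.00869050 / 0.03232900
       = 0.2688


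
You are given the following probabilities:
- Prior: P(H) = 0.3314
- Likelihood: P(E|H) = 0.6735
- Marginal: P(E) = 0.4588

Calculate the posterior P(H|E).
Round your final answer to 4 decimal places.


Using Bayes' theorem:

P(H|E) = P(E|H) × P(H) / P(E)
       = 0.6735 × 0.3314 / 0.4588
       = 0.22319790 / 0.4588
       = 0.4865

The evidence strengthens our belief in H.
Prior: 0.3314 → Posterior: 0.4865


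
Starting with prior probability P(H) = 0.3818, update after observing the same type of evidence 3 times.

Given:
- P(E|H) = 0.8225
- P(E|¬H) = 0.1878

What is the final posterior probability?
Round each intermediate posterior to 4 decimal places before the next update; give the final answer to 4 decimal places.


Sequential Bayesian updating:

Initial prior: P(H) = 0.3818

Update 1:
  P(E) = 0.8225 × 0.3818 + 0.1878 × 0.6182 = 0.31403050 + 0.11609796 = 0.43012846
  P(H|E) = 0.31403050 / 0.43012846 = 0.7301

Update 2:
  P(E) = 0.8225 × 0.7301 + 0.1878 × 0.2699 = 0.60050725 + 0.05068722 = 0.65119447
  P(H|E) = 0.60050725 / 0.65119447 = 0.9222

Update 3:
  P(E) = 0.8225 × 0.9222 + 0.1878 × 0.0778 = 0.75850950 + 0.01461084 = 0.77312034
  P(H|E) = 0.75850950 / 0.77312034 = 0.9811

Final posterior: 0.9811


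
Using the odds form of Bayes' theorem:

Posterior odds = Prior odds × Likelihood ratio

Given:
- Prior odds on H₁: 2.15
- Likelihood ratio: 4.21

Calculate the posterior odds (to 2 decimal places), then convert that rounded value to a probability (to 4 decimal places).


Step 1: Calculate posterior odds
Posterior odds = Prior odds × LR
               = 2.15 × 4.21
               = 9.05

Step 2: Convert to probability
P(H₁|E) = Posterior odds / (1 + Posterior odds)
       = 9.05 / (1 + 9.05)
       = 9.05 / 10.05
       = 0.9005

The evidence increased P(H₁) from 0.6825 to 0.9005.


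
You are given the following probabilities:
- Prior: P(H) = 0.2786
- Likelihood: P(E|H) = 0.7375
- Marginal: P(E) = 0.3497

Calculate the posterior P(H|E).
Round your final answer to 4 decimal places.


Using Bayes' theorem:

P(H|E) = P(E|H) × P(H) / P(E)
       = 0.7375 × 0.2786 / 0.3497
       = 0.20546750 / 0.3497
       = 0.5876

The evidence strengthens our belief in H.
Prior: 0.2786 → Posterior: 0.5876


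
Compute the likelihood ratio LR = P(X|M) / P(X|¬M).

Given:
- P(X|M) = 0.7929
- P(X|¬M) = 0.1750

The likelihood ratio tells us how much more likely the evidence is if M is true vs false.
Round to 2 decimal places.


Likelihood Ratio (LR) = P(X|M) / P(X|¬M)

LR = 0.7929 / 0.1750
   = 4.53

The evidence is 4.53 times more likely if M is true than if M is false.
Since LR > 1, the evidence supports M over ¬M.


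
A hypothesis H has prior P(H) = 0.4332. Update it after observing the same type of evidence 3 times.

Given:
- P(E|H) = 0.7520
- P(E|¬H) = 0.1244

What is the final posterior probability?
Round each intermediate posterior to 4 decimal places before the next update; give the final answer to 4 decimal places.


Sequential Bayesian updating:

Initial prior: P(H) = 0.4332

Update 1:
  P(E) = 0.7520 × 0.4332 + 0.1244 × 0.5668 = 0.32576640 + 0.07050992 = 0.39627632
  P(H|E) = 0.32576640 / 0.39627632 = 0.8221

Update 2:
  P(E) = 0.7520 × 0.8221 + 0.1244 × 0.1779 = 0.61821920 + 0.02213076 = 0.64034996
  P(H|E) = 0.61821920 / 0.64034996 = 0.9654

Update 3:
  P(E) = 0.7520 × 0.9654 + 0.1244 × 0.0346 = 0.72598080 + 0.00430424 = 0.73028504
  P(H|E) = 0.72598080 / 0.73028504 = 0.9941

Final posterior: 0.9941


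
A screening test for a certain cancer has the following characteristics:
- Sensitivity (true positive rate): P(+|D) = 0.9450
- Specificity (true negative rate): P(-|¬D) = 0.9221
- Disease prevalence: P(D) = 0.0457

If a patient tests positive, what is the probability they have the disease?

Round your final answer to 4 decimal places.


Let D = has disease, + = positive test

Given:
- P(D) = 0.0457 (prevalence)
- P(+|D) = 0.9450 (sensitivity)
- P(-|¬D) = 0.9221 (specificity)
- P(+|¬D) = 0.0779 (false positive rate = 1 - specificity)

Step 1: Find P(+)
P(+) = P(+|D)P(D) + P(+|¬D)P(¬D)
     = 0.9450 × 0.0457 + 0.0779 × 0.9543
     = 0.04318650 + 0.07433997
     = 0.11752647

Step 2: Apply Bayes' theorem for P(D|+)
P(D|+) = P(+|D)P(D) / P(+)
       = 0.04318650 / 0.11752647
       = 0.3675


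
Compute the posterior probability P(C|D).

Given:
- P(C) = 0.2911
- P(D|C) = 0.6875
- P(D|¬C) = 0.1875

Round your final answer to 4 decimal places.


Bayes' theorem: P(C|D) = P(D|C) × P(C) / P(D)

Step 1: Calculate P(D) using law of total probability
P(D) = P(D|C)P(C) + P(D|¬C)P(¬C)
     = 0.6875 × 0.2911 + 0.1875 × 0.7089
     = 0.20013125 + 0.13291875
     = 0.33305000

Step 2: Apply Bayes' theorem
P(C|D) = P(D|C) × P(C) / P(D)
       = 0.20013125 / 0.33305000
       = 0.6009


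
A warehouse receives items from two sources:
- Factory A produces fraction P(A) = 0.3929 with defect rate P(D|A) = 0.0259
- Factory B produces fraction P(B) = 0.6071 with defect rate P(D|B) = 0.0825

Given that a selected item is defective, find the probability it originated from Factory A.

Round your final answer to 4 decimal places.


Let A = from Factory A, D = defective

Given:
- P(A) = 0.3929, P(B) = 0.6071
- P(D|A) = 0.0259, P(D|B) = 0.0825

Step 1: Find P(D)
P(D) = P(D|A)P(A) + P(D|B)P(B)
     = 0.0259 × 0.3929 + 0.0825 × 0.6071
     = 0.01017611 + 0.05008575
     = 0.06026186

Step 2: Apply Bayes' theorem
P(A|D) = P(D|A)P(A) / P(D)
       = 0.01017611 / 0.06026186
       = 0.1689


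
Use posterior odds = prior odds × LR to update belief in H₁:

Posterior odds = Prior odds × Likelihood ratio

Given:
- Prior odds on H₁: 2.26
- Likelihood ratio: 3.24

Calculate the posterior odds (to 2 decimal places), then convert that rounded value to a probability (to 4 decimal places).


Step 1: Calculate posterior odds
Posterior odds = Prior odds × LR
               = 2.26 × 3.24
               = 7.32

Step 2: Convert to probability
P(H₁|E) = Posterior odds / (1 + Posterior odds)
       = 7.32 / (1 + 7.32)
       = 7.32 / 8.32
       = 0.8798

The evidence increased P(H₁) from 0.6933 to 0.8798.


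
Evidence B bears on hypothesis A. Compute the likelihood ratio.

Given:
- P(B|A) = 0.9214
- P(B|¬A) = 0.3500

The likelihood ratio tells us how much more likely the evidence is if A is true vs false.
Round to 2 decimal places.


Likelihood Ratio (LR) = P(B|A) / P(B|¬A)

LR = 0.9214 / 0.3500
   = 2.63

The evidence is 2.63 times more likely if A is true than if A is false.
Since LR > 1, the evidence supports A over ¬A.


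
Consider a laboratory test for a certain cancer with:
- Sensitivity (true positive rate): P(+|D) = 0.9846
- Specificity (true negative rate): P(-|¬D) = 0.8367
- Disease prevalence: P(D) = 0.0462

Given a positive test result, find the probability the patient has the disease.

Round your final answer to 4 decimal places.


Let D = has disease, + = positive test

Given:
- P(D) = 0.0462 (prevalence)
- P(+|D) = 0.9846 (sensitivity)
- P(-|¬D) = 0.8367 (specificity)
- P(+|¬D) = 0.1633 (false positive rate = 1 - specificity)

Step 1: Find P(+)
P(+) = P(+|D)P(D) + P(+|¬D)P(¬D)
     = 0.9846 × 0.0462 + 0.1633 × 0.9538
     = 0.04548852 + 0.15575554
     = 0.20124406

Step 2: Apply Bayes' theorem for P(D|+)
P(D|+) = P(+|D)P(D) / P(+)
       = 0.04548852 / 0.20124406
       = 0.2260


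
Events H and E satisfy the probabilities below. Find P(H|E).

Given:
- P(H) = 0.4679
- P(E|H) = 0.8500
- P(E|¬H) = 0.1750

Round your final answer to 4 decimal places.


Bayes' theorem: P(H|E) = P(E|H) × P(H) / P(E)

Step 1: Calculate P(E) using law of total probability
P(E) = P(E|H)P(H) + P(E|¬H)P(¬H)
     = 0.8500 × 0.4679 + 0.1750 × 0.5321
     = 0.39771500 + 0.09311750
     = 0.49083250

Step 2: Apply Bayes' theorem
P(H|E) = P(E|H) × P(H) / P(E)
       = 0.39771500 / 0.49083250
       = 0.8103


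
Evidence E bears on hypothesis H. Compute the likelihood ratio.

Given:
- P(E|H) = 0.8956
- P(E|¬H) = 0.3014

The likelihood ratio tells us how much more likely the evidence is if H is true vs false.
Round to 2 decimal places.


Likelihood Ratio (LR) = P(E|H) / P(E|¬H)

LR = 0.8956 / 0.3014
   = 2.97

The evidence is 2.97 times more likely if H is true than if H is false.
Since LR > 1, the evidence supports H over ¬H.


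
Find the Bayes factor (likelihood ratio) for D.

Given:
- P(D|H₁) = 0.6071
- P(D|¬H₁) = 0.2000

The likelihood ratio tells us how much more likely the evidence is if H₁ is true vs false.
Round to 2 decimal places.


Likelihood Ratio (LR) = P(D|H₁) / P(D|¬H₁)

LR = 0.6071 / 0.2000
   = 3.04

The evidence is 3.04 times more likely if H₁ is true than if H₁ is false.
Since LR > 1, the evidence supports H₁ over ¬H₁.


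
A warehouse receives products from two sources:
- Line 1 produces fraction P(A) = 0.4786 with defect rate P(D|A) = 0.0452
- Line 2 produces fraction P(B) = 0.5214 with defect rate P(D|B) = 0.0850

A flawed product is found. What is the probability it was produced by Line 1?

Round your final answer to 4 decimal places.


Let A = from Line 1, D = flawed

Given:
- P(A) = 0.4786, P(B) = 0.5214
- P(D|A) = 0.0452, P(D|B) = 0.0850

Step 1: Find P(D)
P(D) = P(D|A)P(A) + P(D|B)P(B)
     = 0.0452 × 0.4786 + 0.0850 × 0.5214
     = 0.02163272 + 0.04431900
     = 0.06595172

Step 2: Apply Bayes' theorem
P(A|D) = P(D|A)P(A) / P(D)
       = 0.02163272 / 0.06595172
       = 0.3280


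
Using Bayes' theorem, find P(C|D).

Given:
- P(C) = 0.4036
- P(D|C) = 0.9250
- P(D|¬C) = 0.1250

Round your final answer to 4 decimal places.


Bayes' theorem: P(C|D) = P(D|C) × P(C) / P(D)

Step 1: Calculate P(D) using law of total probability
P(D) = P(D|C)P(C) + P(D|¬C)P(¬C)
     = 0.9250 × 0.4036 + 0.1250 × 0.5964
     = 0.37333000 + 0.07455000
     = 0.44788000

Step 2: Apply Bayes' theorem
P(C|D) = P(D|C) × P(C) / P(D)
       = 0.37333000 / 0.44788000
       = 0.8335


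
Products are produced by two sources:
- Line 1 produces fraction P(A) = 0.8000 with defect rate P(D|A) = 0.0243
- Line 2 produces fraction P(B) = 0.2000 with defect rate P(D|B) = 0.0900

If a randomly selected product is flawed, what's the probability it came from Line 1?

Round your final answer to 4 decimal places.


Let A = from Line 1, D = flawed

Given:
- P(A) = 0.8000, P(B) = 0.2000
- P(D|A) = 0.0243, P(D|B) = 0.0900

Step 1: Find P(D)
P(D) = P(D|A)P(A) + P(D|B)P(B)
     = 0.0243 × 0.8000 + 0.0900 × 0.2000
     = 0.01944000 + 0.01800000
     = 0.03744000

Step 2: Apply Bayes' theorem
P(A|D) = P(D|A)P(A) / P(D)
       = 0.01944000 / 0.03744000
       = 0.5192


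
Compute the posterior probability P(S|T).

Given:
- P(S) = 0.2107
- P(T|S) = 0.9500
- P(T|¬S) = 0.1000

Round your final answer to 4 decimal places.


Bayes' theorem: P(S|T) = P(T|S) × P(S) / P(T)

Step 1: Calculate P(T) using law of total probability
P(T) = P(T|S)P(S) + P(T|¬S)P(¬S)
     = 0.9500 × 0.2107 + 0.1000 × 0.7893
     = 0.20016500 + 0.07893000
     = 0.27909500

Step 2: Apply Bayes' theorem
P(S|T) = P(T|S) × P(S) / P(T)
       = 0.20016500 / 0.27909500
       = 0.7172


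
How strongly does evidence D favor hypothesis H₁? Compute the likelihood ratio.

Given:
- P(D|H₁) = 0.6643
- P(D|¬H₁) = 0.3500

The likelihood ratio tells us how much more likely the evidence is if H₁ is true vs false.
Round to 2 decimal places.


Likelihood Ratio (LR) = P(D|H₁) / P(D|¬H₁)

LR = 0.6643 / 0.3500
   = 1.90

The evidence is 1.90 times more likely if H₁ is true than if H₁ is false.
Because LR exceeds 1, D is evidence for H₁.


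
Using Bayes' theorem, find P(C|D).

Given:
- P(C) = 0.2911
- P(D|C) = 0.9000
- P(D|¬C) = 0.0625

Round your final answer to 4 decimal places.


Bayes' theorem: P(C|D) = P(D|C) × P(C) / P(D)

Step 1: Calculate P(D) using law of total probability
P(D) = P(D|C)P(C) + P(D|¬C)P(¬C)
     = 0.9000 × 0.2911 + 0.0625 × 0.7089
     = 0.26199000 + 0.04430625
     = 0.30629625

Step 2: Apply Bayes' theorem
P(C|D) = P(D|C) × P(C) / P(D)
       = 0.26199000 / 0.30629625
       = 0.8553


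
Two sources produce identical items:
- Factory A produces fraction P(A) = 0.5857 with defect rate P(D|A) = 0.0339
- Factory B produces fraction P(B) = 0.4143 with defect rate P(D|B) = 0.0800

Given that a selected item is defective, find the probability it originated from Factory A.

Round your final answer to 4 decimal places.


Let A = from Factory A, D = defective

Given:
- P(A) = 0.5857, P(B) = 0.4143
- P(D|A) = 0.0339, P(D|B) = 0.0800

Step 1: Find P(D)
P(D) = P(D|A)P(A) + P(D|B)P(B)
     = 0.0339 × 0.5857 + 0.0800 × 0.4143
     = 0.01985523 + 0.03314400
     = 0.05299923

Step 2: Apply Bayes' theorem
P(A|D) = P(D|A)P(A) / P(D)
       = 0.01985523 / 0.05299923
       = 0.3746


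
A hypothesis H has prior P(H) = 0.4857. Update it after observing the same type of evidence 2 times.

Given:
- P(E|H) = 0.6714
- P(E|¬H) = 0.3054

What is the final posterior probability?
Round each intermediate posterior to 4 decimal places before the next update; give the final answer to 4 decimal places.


Sequential Bayesian updating:

Initial prior: P(H) = 0.4857

Update 1:
  P(E) = 0.6714 × 0.4857 + 0.3054 × 0.5143 = 0.32609898 + 0.15706722 = 0.48316620
  P(H|E) = 0.32609898 / 0.48316620 = 0.6749

Update 2:
  P(E) = 0.6714 × 0.6749 + 0.3054 × 0.3251 = 0.45312786 + 0.09928554 = 0.55241340
  P(H|E) = 0.45312786 / 0.55241340 = 0.8203

Final posterior: 0.8203


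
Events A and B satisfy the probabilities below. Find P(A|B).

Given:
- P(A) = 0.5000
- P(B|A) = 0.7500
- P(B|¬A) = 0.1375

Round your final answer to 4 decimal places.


Bayes' theorem: P(A|B) = P(B|A) × P(A) / P(B)

Step 1: Calculate P(B) using law of total probability
P(B) = P(B|A)P(A) + P(B|¬A)P(¬A)
     = 0.7500 × 0.5000 + 0.1375 × 0.5000
     = 0.37500000 + 0.06875000
     = 0.44375000

Step 2: Apply Bayes' theorem
P(A|B) = P(B|A) × P(A) / P(B)
       = 0.37500000 / 0.44375000
       = 0.8451


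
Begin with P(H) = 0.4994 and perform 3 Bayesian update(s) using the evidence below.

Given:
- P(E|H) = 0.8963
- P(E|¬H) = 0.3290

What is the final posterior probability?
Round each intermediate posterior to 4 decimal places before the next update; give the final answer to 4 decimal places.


Sequential Bayesian updating:

Initial prior: P(H) = 0.4994

Update 1:
  P(E) = 0.8963 × 0.4994 + 0.3290 × 0.5006 = 0.44761222 + 0.16469740 = 0.61230962
  P(H|E) = 0.44761222 / 0.61230962 = 0.7310

Update 2:
  P(E) = 0.8963 × 0.7310 + 0.3290 × 0.2690 = 0.65519530 + 0.08850100 = 0.74369630
  P(H|E) = 0.65519530 / 0.74369630 = 0.8810

Update 3:
  P(E) = 0.8963 × 0.8810 + 0.3290 × 0.1190 = 0.78964030 + 0.03915100 = 0.82879130
  P(H|E) = 0.78964030 / 0.82879130 = 0.9528

Final posterior: 0.9528


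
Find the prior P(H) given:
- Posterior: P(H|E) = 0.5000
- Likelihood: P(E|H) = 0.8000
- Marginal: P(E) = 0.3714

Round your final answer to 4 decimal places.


From Bayes' theorem: P(H|E) = P(E|H) × P(H) / P(E)

Rearranging for P(H):
P(H) = P(H|E) × P(E) / P(E|H)
     = 0.5000 × 0.3714 / 0.8000
     = 0.18570000 / 0.8000
     = 0.2321


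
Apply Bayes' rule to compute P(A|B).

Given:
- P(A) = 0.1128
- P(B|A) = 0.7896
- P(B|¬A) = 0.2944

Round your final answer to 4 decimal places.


Bayes' theorem: P(A|B) = P(B|A) × P(A) / P(B)

Step 1: Calculate P(B) using law of total probability
P(B) = P(B|A)P(A) + P(B|¬A)P(¬A)
     = 0.7896 × 0.1128 + 0.2944 × 0.8872
     = 0.08906688 + 0.26119168
     = 0.35025856

Step 2: Apply Bayes' theorem
P(A|B) = P(B|A) × P(A) / P(B)
       = 0.08906688 / 0.35025856
       = 0.2543


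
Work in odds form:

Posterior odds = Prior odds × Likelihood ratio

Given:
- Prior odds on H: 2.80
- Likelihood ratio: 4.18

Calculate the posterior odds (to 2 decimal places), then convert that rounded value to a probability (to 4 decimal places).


Step 1: Calculate posterior odds
Posterior odds = Prior odds × LR
               = 2.80 × 4.18
               = 11.70

Step 2: Convert to probability
P(H|E) = Posterior odds / (1 + Posterior odds)
       = 11.70 / (1 + 11.70)
       = 11.70 / 12.70
       = 0.9213

The evidence increased P(H) from 0.7368 to 0.9213.


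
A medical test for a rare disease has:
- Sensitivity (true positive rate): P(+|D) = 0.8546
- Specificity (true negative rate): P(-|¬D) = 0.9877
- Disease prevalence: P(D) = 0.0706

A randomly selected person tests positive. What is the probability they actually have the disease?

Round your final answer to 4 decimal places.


Let D = has disease, + = positive test

Given:
- P(D) = 0.0706 (prevalence)
- P(+|D) = 0.8546 (sensitivity)
- P(-|¬D) = 0.9877 (specificity)
- P(+|¬D) = 0.0123 (false positive rate = 1 - specificity)

Step 1: Find P(+)
P(+) = P(+|D)P(D) + P(+|¬D)P(¬D)
     = 0.8546 × 0.0706 + 0.0123 × 0.9294
     = 0.06033476 + 0.01143162
     = 0.07176638

Step 2: Apply Bayes' theorem for P(D|+)
P(D|+) = P(+|D)P(D) / P(+)
       = 0.06033476 / 0.07176638
       = 0.8407


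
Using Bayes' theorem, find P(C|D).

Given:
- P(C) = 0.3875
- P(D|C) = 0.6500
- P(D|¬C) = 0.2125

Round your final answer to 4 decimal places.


Bayes' theorem: P(C|D) = P(D|C) × P(C) / P(D)

Step 1: Calculate P(D) using law of total probability
P(D) = P(D|C)P(C) + P(D|¬C)P(¬C)
     = 0.6500 × 0.3875 + 0.2125 × 0.6125
     = 0.25187500 + 0.13015625
     = 0.38203125

Step 2: Apply Bayes' theorem
P(C|D) = P(D|C) × P(C) / P(D)
       = 0.25187500 / 0.38203125
       = 0.6593


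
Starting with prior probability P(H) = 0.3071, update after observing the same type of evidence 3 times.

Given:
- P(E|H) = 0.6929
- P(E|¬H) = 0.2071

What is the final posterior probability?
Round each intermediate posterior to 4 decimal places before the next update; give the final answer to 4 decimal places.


Sequential Bayesian updating:

Initial prior: P(H) = 0.3071

Update 1:
  P(E) = 0.6929 × 0.3071 + 0.2071 × 0.6929 = 0.21278959 + 0.14349959 = 0.35628918
  P(H|E) = 0.21278959 / 0.35628918 = 0.5972

Update 2:
  P(E) = 0.6929 × 0.5972 + 0.2071 × 0.4028 = 0.41379988 + 0.08341988 = 0.49721976
  P(H|E) = 0.41379988 / 0.49721976 = 0.8322

Update 3:
  P(E) = 0.6929 × 0.8322 + 0.2071 × 0.1678 = 0.57663138 + 0.03475138 = 0.61138276
  P(H|E) = 0.57663138 / 0.61138276 = 0.9432

Final posterior: 0.9432


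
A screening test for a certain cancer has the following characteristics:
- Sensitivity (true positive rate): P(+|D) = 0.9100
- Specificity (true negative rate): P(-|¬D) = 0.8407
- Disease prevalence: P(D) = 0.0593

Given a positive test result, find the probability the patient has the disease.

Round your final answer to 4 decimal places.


Let D = has disease, + = positive test

Given:
- P(D) = 0.0593 (prevalence)
- P(+|D) = 0.9100 (sensitivity)
- P(-|¬D) = 0.8407 (specificity)
- P(+|¬D) = 0.1593 (false positive rate = 1 - specificity)

Step 1: Find P(+)
P(+) = P(+|D)P(D) + P(+|¬D)P(¬D)
     = 0.9100 × 0.0593 + 0.1593 × 0.9407
     = 0.05396300 + 0.14985351
     = 0.20381651

Step 2: Apply Bayes' theorem for P(D|+)
P(D|+) = P(+|D)P(D) / P(+)
       = 0.05396300 / 0.20381651
       = 0.2648


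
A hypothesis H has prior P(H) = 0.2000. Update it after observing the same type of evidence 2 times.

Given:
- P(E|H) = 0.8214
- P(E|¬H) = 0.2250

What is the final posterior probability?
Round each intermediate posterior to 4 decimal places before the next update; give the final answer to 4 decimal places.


Sequential Bayesian updating:

Initial prior: P(H) = 0.2000

Update 1:
  P(E) = 0.8214 × 0.2000 + 0.2250 × 0.8000 = 0.16428000 + 0.18000000 = 0.34428000
  P(H|E) = 0.16428000 / 0.34428000 = 0.4772

Update 2:
  P(E) = 0.8214 × 0.4772 + 0.2250 × 0.5228 = 0.39197208 + 0.11763000 = 0.50960208
  P(H|E) = 0.39197208 / 0.50960208 = 0.7692

Final posterior: 0.7692


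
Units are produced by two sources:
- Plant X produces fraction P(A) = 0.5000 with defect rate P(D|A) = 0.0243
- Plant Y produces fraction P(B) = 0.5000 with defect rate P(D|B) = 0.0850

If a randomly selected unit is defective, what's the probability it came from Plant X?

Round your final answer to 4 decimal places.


Let A = from Plant X, D = defective

Given:
- P(A) = 0.5000, P(B) = 0.5000
- P(D|A) = 0.0243, P(D|B) = 0.0850

Step 1: Find P(D)
P(D) = P(D|A)P(A) + P(D|B)P(B)
     = 0.0243 × 0.5000 + 0.0850 × 0.5000
     = 0.01215000 + 0.04250000
     = 0.05465000

Step 2: Apply Bayes' theorem
P(A|D) = P(D|A)P(A) / P(D)
       = 0.01215000 / 0.05465000
       = 0.2223
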